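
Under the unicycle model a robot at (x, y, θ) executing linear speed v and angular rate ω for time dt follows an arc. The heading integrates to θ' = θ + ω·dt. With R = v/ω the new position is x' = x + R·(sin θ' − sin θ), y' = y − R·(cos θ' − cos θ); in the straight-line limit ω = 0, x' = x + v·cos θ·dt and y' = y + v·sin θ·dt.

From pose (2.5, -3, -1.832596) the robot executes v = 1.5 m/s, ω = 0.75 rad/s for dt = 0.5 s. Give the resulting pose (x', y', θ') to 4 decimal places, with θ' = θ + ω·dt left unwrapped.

(2.4447, -3.7436, -1.4576)

θ' = -1.8326 + 0.75·0.5 = -1.4576
R = v/ω = 1.5/0.75 = 2.0000
x' = 2.5 + 2.0000·(sin -1.4576 − sin -1.8326) = 2.4447
y' = -3 − 2.0000·(cos -1.4576 − cos -1.8326) = -3.7436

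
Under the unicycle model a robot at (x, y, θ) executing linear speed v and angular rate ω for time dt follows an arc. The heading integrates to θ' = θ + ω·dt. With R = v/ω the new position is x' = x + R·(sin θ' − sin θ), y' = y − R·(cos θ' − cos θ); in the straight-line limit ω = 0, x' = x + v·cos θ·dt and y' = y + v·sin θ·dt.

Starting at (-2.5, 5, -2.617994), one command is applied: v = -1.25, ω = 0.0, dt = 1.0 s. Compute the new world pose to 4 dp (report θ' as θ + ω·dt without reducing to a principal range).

θ' = -2.6180 + 0.0·1.0 = -2.6180
ω = 0 → straight: x' = -2.5 + -1.25·cos(-2.6180)·1.0 = -1.4175
y' = 5 + -1.25·sin(-2.6180)·1.0 = 5.6250

(-1.4175, 5.6250, -2.6180)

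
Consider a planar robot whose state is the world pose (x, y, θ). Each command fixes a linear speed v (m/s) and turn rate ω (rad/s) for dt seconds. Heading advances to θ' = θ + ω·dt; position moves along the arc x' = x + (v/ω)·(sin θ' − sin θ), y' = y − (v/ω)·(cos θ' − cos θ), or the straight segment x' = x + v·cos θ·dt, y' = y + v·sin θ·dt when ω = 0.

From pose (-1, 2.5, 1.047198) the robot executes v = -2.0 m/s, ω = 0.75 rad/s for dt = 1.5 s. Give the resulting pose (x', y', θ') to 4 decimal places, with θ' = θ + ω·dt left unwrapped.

(-0.8894, -0.3421, 2.1722)

θ' = 1.0472 + 0.75·1.5 = 2.1722
R = v/ω = -2.0/0.75 = -2.6667
x' = -1 + -2.6667·(sin 2.1722 − sin 1.0472) = -0.8894
y' = 2.5 − -2.6667·(cos 2.1722 − cos 1.0472) = -0.3421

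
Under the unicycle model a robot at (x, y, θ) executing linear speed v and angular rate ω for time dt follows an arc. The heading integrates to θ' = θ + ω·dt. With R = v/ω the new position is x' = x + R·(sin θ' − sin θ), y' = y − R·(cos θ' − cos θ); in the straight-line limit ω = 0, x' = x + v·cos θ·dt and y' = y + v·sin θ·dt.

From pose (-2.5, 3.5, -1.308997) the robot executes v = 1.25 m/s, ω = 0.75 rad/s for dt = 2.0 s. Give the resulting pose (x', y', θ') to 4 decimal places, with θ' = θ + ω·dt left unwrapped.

θ' = -1.3090 + 0.75·2.0 = 0.1910
R = v/ω = 1.25/0.75 = 1.6667
x' = -2.5 + 1.6667·(sin 0.1910 − sin -1.3090) = -0.5737
y' = 3.5 − 1.6667·(cos 0.1910 − cos -1.3090) = 2.2950

(-0.5737, 2.2950, 0.1910)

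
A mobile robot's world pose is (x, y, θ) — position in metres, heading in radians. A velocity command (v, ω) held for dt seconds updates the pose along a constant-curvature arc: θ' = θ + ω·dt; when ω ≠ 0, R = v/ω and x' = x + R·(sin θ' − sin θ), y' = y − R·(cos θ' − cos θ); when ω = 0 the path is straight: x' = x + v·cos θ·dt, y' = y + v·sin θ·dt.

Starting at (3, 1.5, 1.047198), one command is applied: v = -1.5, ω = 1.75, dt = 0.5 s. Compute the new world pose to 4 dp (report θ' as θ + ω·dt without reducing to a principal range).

θ' = 1.0472 + 1.75·0.5 = 1.9222
R = v/ω = -1.5/1.75 = -0.8571
x' = 3 + -0.8571·(sin 1.9222 − sin 1.0472) = 2.9375
y' = 1.5 − -0.8571·(cos 1.9222 − cos 1.0472) = 0.7764

(2.9375, 0.7764, 1.9222)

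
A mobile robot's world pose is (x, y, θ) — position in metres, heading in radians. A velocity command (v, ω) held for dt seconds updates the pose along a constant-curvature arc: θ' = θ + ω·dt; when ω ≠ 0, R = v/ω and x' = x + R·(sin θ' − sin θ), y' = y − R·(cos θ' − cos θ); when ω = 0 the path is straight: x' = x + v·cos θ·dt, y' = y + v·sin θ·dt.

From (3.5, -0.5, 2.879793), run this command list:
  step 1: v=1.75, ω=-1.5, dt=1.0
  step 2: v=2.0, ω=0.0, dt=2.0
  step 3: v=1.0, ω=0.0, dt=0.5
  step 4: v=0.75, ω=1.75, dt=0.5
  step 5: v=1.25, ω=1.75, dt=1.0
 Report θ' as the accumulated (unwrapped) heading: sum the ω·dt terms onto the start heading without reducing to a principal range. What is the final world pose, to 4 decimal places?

(2.3258, 5.6317, 4.0048)

step 1: θ'=1.3798 (R=-1.1667) → pose (2.6565, 0.8484, 1.3798)
step 2: θ'=1.3798 (straight) → pose (3.4159, 4.7757, 1.3798)
step 3: θ'=1.3798 (straight) → pose (3.5108, 5.2666, 1.3798)
step 4: θ'=2.2548 (R=0.4286) → pose (3.4222, 5.6187, 2.2548)
step 5: θ'=4.0048 (R=0.7143) → pose (2.3258, 5.6317, 4.0048)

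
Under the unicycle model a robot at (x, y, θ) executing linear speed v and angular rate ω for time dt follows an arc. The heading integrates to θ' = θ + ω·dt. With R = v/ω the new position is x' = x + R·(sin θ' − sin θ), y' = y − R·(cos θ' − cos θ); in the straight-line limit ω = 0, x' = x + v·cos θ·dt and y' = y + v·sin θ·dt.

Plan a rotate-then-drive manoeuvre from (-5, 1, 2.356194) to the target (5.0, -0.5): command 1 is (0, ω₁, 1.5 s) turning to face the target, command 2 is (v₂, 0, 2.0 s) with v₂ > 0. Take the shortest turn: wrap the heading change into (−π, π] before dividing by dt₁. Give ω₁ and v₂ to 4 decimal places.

ω₁ = -1.6701, v₂ = 5.0559

heading to target = atan2(-0.5−1, 5−-5) = -0.1489
Δθ = wrap(-0.1489 − 2.3562) = -2.5051; ω₁ = Δθ/dt₁ = -1.6701
distance = √((5−-5)² + (-0.5−1)²) = 10.1119; v₂ = distance/dt₂ = 5.0559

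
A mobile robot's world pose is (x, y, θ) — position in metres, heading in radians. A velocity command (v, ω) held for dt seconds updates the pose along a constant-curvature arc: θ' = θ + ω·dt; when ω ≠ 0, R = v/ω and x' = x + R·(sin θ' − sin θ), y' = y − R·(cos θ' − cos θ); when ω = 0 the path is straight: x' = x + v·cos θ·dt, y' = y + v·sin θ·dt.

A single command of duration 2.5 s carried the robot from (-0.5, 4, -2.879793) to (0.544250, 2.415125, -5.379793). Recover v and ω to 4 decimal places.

v = -1.0000, ω = -1.0000

Δθ = -5.379793 − -2.879793 = -2.500000
ω = Δθ/dt = -2.500000/2.5 = -1.0000
R = −Δy/(cos θ' − cos θ) = 1.0000
v = R·ω = 1.0000·-1.0000 = -1.0000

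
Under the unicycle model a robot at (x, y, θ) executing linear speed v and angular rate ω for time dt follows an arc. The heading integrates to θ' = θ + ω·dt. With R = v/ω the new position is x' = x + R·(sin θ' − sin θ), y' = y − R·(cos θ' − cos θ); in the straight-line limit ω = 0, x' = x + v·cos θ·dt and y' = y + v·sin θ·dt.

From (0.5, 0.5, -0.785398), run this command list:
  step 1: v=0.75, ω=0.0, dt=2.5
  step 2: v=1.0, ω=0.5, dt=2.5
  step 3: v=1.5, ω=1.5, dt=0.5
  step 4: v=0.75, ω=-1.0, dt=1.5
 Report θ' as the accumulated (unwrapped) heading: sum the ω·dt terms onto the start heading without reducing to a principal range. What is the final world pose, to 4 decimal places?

step 1: θ'=-0.7854 (straight) → pose (1.8258, -0.8258, -0.7854)
step 2: θ'=0.4646 (R=2.0000) → pose (4.1362, -1.1996, 0.4646)
step 3: θ'=1.2146 (R=1.0000) → pose (4.6253, -0.6543, 1.2146)
step 4: θ'=-0.2854 (R=-0.7500) → pose (5.5394, -0.1962, -0.2854)

(5.5394, -0.1962, -0.2854)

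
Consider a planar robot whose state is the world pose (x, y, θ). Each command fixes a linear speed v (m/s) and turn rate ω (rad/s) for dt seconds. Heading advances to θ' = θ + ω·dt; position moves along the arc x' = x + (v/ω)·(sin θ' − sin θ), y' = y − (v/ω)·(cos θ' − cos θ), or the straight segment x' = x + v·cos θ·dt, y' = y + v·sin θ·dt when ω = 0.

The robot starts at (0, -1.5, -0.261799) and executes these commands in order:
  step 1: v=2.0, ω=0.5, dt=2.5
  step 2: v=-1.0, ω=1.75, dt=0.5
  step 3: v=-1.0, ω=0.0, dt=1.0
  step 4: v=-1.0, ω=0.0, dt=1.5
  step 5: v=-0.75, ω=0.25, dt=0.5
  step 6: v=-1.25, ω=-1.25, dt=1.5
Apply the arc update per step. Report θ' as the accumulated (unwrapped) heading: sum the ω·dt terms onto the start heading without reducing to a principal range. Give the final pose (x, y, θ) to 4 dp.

(4.3551, -4.4605, 0.1132)

step 1: θ'=0.9882 (R=4.0000) → pose (4.3754, 0.1629, 0.9882)
step 2: θ'=1.8632 (R=-0.5714) → pose (4.3054, -0.3162, 1.8632)
step 3: θ'=1.8632 (straight) → pose (4.5937, -1.2737, 1.8632)
step 4: θ'=1.8632 (straight) → pose (5.0261, -2.7101, 1.8632)
step 5: θ'=1.9882 (R=-3.0000) → pose (5.1563, -3.0615, 1.9882)
step 6: θ'=0.1132 (R=1.0000) → pose (4.3551, -4.4605, 0.1132)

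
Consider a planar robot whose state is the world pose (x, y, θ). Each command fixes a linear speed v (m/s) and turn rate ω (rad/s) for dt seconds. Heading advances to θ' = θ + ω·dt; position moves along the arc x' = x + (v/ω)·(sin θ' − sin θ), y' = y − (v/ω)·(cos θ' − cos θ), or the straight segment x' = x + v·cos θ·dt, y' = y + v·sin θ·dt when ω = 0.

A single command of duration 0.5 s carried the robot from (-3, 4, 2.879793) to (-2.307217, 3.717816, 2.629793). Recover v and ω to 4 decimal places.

v = -1.5000, ω = -0.5000

Δθ = 2.629793 − 2.879793 = -0.250000
ω = Δθ/dt = -0.250000/0.5 = -0.5000
R = Δx/(sin θ' − sin θ) = 3.0000
v = R·ω = 3.0000·-0.5000 = -1.5000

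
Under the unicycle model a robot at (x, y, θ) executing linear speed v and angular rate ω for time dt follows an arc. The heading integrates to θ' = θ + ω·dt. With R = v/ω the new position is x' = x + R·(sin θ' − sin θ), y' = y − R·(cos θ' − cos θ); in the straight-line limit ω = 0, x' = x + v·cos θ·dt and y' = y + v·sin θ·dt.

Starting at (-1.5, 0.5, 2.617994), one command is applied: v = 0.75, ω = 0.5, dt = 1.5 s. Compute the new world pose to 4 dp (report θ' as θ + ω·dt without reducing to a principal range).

θ' = 2.6180 + 0.5·1.5 = 3.3680
R = v/ω = 0.75/0.5 = 1.5000
x' = -1.5 + 1.5000·(sin 3.3680 − sin 2.6180) = -2.5867
y' = 0.5 − 1.5000·(cos 3.3680 − cos 2.6180) = 0.6627

(-2.5867, 0.6627, 3.3680)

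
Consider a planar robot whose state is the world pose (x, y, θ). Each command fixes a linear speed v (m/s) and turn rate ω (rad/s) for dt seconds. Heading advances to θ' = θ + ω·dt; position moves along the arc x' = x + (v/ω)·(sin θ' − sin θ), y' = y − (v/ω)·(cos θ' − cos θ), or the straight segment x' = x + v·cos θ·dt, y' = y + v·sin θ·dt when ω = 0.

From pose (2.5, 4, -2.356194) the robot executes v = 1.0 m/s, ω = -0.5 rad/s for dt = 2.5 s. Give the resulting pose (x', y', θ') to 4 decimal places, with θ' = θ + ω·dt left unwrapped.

θ' = -2.3562 + -0.5·2.5 = -3.6062
R = v/ω = 1.0/-0.5 = -2.0000
x' = 2.5 + -2.0000·(sin -3.6062 − sin -2.3562) = 0.1897
y' = 4 − -2.0000·(cos -3.6062 − cos -2.3562) = 3.6262

(0.1897, 3.6262, -3.6062)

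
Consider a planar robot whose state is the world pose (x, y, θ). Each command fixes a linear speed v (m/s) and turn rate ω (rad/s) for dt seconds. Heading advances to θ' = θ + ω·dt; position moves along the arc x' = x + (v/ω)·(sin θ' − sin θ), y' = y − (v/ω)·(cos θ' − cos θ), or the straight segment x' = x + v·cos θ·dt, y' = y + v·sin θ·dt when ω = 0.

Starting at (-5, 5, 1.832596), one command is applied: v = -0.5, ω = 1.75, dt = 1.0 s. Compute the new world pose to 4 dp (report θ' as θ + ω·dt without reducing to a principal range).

θ' = 1.8326 + 1.75·1.0 = 3.5826
R = v/ω = -0.5/1.75 = -0.2857
x' = -5 + -0.2857·(sin 3.5826 − sin 1.8326) = -4.6021
y' = 5 − -0.2857·(cos 3.5826 − cos 1.8326) = 4.8156

(-4.6021, 4.8156, 3.5826)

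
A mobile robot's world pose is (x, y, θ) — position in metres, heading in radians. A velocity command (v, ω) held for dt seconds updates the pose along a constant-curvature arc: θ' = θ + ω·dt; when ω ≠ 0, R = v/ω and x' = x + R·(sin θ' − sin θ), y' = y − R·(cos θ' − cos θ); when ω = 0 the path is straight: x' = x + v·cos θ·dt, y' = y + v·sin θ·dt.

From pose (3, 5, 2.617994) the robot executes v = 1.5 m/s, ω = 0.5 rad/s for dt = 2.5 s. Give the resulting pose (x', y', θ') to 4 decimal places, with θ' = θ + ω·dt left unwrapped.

θ' = 2.6180 + 0.5·2.5 = 3.8680
R = v/ω = 1.5/0.5 = 3.0000
x' = 3 + 3.0000·(sin 3.8680 − sin 2.6180) = -0.4926
y' = 5 − 3.0000·(cos 3.8680 − cos 2.6180) = 4.6446

(-0.4926, 4.6446, 3.8680)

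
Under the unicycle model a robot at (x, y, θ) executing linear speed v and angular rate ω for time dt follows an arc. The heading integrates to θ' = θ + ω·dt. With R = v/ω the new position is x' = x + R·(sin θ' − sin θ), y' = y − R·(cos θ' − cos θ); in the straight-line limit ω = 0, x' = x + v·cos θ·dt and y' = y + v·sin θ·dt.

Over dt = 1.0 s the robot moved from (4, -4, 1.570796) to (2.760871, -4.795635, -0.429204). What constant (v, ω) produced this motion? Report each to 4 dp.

Δθ = -0.429204 − 1.570796 = -2.000000
ω = Δθ/dt = -2.000000/1.0 = -2.0000
R = Δx/(sin θ' − sin θ) = 0.8750
v = R·ω = 0.8750·-2.0000 = -1.7500

v = -1.7500, ω = -2.0000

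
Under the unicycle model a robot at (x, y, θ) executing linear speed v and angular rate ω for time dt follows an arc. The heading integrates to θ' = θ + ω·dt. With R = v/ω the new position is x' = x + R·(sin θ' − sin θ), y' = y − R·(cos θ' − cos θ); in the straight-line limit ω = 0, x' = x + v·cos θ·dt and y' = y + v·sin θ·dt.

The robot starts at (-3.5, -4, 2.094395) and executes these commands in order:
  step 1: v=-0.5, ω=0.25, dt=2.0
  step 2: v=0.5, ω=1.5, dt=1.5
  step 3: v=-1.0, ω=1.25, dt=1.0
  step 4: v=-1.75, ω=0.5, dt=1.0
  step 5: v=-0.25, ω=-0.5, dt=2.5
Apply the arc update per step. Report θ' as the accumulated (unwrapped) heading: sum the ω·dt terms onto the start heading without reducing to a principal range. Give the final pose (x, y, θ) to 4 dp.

(-6.2404, -4.2814, 5.3444)

step 1: θ'=2.5944 (R=-2.0000) → pose (-2.8085, -4.7080, 2.5944)
step 2: θ'=4.8444 (R=0.3333) → pose (-3.3124, -5.0365, 4.8444)
step 3: θ'=6.0944 (R=-0.8000) → pose (-3.9553, -4.3560, 6.0944)
step 4: θ'=6.5944 (R=-3.5000) → pose (-5.6839, -4.4620, 6.5944)
step 5: θ'=5.3444 (R=0.5000) → pose (-6.2404, -4.2814, 5.3444)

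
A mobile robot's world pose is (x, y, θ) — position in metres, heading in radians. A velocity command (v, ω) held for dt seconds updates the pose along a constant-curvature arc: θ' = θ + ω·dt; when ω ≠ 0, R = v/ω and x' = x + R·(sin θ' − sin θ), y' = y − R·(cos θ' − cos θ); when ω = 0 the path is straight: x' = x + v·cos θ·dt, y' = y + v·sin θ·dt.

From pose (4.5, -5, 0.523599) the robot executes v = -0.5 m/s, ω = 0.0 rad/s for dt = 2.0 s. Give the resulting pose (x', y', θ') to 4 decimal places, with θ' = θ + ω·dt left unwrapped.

(3.6340, -5.5000, 0.5236)

θ' = 0.5236 + 0.0·2.0 = 0.5236
ω = 0 → straight: x' = 4.5 + -0.5·cos(0.5236)·2.0 = 3.6340
y' = -5 + -0.5·sin(0.5236)·2.0 = -5.5000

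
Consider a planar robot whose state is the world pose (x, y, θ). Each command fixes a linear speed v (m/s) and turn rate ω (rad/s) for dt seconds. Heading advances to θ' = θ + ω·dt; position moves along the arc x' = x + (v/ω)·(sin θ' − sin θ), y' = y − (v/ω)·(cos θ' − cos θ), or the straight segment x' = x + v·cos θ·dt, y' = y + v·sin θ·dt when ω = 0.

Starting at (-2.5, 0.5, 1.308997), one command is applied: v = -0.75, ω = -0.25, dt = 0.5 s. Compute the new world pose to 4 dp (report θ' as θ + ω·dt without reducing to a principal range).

θ' = 1.3090 + -0.25·0.5 = 1.1840
R = v/ω = -0.75/-0.25 = 3.0000
x' = -2.5 + 3.0000·(sin 1.1840 − sin 1.3090) = -2.6194
y' = 0.5 − 3.0000·(cos 1.1840 − cos 1.3090) = 0.1448

(-2.6194, 0.1448, 1.1840)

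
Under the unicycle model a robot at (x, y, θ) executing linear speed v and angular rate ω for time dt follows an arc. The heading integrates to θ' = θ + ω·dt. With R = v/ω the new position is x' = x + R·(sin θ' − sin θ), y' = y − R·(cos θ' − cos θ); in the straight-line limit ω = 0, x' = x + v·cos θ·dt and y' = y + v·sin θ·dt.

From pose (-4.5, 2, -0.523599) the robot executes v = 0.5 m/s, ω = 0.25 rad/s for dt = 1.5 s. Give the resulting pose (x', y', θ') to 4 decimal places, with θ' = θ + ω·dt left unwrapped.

(-3.7961, 1.7541, -0.1486)

θ' = -0.5236 + 0.25·1.5 = -0.1486
R = v/ω = 0.5/0.25 = 2.0000
x' = -4.5 + 2.0000·(sin -0.1486 − sin -0.5236) = -3.7961
y' = 2 − 2.0000·(cos -0.1486 − cos -0.5236) = 1.7541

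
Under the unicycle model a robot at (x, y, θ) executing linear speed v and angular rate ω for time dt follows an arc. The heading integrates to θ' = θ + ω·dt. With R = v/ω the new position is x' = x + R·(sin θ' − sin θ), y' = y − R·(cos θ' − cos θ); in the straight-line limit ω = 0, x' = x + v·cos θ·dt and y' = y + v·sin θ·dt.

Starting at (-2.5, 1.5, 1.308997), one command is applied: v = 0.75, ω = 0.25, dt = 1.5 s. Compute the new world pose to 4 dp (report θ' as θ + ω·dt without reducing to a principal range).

θ' = 1.3090 + 0.25·1.5 = 1.6840
R = v/ω = 0.75/0.25 = 3.0000
x' = -2.5 + 3.0000·(sin 1.6840 − sin 1.3090) = -2.4170
y' = 1.5 − 3.0000·(cos 1.6840 − cos 1.3090) = 2.6153

(-2.4170, 2.6153, 1.6840)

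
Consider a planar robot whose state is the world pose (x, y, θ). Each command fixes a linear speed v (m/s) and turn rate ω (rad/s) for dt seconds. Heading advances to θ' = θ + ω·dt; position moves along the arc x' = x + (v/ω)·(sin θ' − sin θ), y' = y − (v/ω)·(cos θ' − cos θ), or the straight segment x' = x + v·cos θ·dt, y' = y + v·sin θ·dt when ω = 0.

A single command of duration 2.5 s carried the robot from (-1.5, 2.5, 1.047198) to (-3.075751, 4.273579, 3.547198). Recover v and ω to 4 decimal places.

Δθ = 3.547198 − 1.047198 = 2.500000
ω = Δθ/dt = 2.500000/2.5 = 1.0000
R = −Δy/(cos θ' − cos θ) = 1.2500
v = R·ω = 1.2500·1.0000 = 1.2500

v = 1.2500, ω = 1.0000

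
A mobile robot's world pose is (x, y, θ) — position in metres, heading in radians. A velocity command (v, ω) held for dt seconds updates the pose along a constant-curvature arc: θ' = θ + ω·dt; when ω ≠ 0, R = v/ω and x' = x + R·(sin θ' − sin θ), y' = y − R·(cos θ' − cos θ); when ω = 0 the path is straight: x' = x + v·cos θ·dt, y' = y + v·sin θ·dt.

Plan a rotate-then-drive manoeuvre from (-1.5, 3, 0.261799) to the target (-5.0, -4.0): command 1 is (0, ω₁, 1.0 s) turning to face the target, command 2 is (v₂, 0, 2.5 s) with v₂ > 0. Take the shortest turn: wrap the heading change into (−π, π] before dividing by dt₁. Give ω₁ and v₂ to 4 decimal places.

heading to target = atan2(-4−3, -5−-1.5) = -2.0344
Δθ = wrap(-2.0344 − 0.2618) = -2.2962; ω₁ = Δθ/dt₁ = -2.2962
distance = √((-5−-1.5)² + (-4−3)²) = 7.8262; v₂ = distance/dt₂ = 3.1305

ω₁ = -2.2962, v₂ = 3.1305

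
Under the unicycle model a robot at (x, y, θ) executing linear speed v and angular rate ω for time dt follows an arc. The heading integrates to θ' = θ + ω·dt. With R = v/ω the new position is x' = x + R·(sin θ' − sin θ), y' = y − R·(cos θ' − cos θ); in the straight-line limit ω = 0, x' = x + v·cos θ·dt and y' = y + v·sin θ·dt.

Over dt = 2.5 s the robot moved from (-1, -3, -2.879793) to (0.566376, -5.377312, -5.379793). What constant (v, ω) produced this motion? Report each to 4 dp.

v = -1.5000, ω = -1.0000

Δθ = -5.379793 − -2.879793 = -2.500000
ω = Δθ/dt = -2.500000/2.5 = -1.0000
R = −Δy/(cos θ' − cos θ) = 1.5000
v = R·ω = 1.5000·-1.0000 = -1.5000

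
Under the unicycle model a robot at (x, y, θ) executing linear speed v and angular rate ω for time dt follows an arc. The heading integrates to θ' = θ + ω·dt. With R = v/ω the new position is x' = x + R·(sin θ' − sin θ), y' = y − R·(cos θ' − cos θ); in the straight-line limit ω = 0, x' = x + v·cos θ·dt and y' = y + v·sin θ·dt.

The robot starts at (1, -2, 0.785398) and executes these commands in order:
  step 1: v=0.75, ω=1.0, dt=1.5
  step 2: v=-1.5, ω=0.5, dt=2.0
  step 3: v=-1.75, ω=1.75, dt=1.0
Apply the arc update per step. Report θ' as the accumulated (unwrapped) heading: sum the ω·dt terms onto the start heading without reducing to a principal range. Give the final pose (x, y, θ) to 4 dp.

step 1: θ'=2.2854 (R=0.7500) → pose (1.0362, -0.9782, 2.2854)
step 2: θ'=3.2854 (R=-3.0000) → pose (3.7322, -1.9813, 3.2854)
step 3: θ'=5.0354 (R=-1.0000) → pose (4.5372, -0.6742, 5.0354)

(4.5372, -0.6742, 5.0354)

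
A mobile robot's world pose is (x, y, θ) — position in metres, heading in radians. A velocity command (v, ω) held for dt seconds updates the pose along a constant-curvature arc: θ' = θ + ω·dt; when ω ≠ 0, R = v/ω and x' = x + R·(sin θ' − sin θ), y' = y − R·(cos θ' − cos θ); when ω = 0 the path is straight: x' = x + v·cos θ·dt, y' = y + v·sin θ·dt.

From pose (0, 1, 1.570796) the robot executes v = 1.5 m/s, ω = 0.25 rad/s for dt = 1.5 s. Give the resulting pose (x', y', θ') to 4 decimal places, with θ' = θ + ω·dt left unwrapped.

(-0.4170, 3.1976, 1.9458)

θ' = 1.5708 + 0.25·1.5 = 1.9458
R = v/ω = 1.5/0.25 = 6.0000
x' = 0 + 6.0000·(sin 1.9458 − sin 1.5708) = -0.4170
y' = 1 − 6.0000·(cos 1.9458 − cos 1.5708) = 3.1976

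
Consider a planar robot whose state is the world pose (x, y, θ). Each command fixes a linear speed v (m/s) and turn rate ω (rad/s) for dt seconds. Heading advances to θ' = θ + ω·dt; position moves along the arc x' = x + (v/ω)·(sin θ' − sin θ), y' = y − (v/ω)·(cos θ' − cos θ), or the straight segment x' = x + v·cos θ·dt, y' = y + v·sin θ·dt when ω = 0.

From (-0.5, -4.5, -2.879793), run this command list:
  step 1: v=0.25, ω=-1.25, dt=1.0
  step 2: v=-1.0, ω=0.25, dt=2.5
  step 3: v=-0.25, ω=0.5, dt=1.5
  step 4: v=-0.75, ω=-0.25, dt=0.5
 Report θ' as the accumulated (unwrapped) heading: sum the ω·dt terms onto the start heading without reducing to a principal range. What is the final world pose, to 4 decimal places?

step 1: θ'=-4.1298 (R=-0.2000) → pose (-0.7188, -4.4169, -4.1298)
step 2: θ'=-3.5048 (R=-4.0000) → pose (1.2003, -5.9551, -3.5048)
step 3: θ'=-2.7548 (R=-0.5000) → pose (1.5666, -5.9508, -2.7548)
step 4: θ'=-2.8798 (R=3.0000) → pose (1.9218, -5.8314, -2.8798)

(1.9218, -5.8314, -2.8798)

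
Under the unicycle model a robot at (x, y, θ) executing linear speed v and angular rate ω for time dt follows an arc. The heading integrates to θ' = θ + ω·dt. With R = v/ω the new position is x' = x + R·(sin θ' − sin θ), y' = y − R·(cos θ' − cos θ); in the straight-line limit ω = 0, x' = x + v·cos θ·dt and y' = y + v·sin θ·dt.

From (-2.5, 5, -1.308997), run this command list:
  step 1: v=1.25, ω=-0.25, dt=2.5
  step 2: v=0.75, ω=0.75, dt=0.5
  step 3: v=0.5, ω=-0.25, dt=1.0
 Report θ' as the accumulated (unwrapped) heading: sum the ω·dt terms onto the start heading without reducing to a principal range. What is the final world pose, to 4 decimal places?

step 1: θ'=-1.9340 (R=-5.0000) → pose (-2.6558, 1.9296, -1.9340)
step 2: θ'=-1.5590 (R=1.0000) → pose (-2.7210, 1.5625, -1.5590)
step 3: θ'=-1.8090 (R=-2.0000) → pose (-2.7773, 1.0670, -1.8090)

(-2.7773, 1.0670, -1.8090)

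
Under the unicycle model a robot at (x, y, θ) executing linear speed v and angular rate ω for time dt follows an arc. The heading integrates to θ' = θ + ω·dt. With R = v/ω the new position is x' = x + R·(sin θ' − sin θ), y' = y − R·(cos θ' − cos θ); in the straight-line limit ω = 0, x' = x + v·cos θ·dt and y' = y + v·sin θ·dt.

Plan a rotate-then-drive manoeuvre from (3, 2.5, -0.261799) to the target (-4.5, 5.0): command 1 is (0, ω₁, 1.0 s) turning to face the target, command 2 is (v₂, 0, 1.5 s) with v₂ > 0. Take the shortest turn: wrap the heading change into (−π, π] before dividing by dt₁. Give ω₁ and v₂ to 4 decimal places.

heading to target = atan2(5−2.5, -4.5−3) = 2.8198
Δθ = wrap(2.8198 − -0.2618) = 3.0816; ω₁ = Δθ/dt₁ = 3.0816
distance = √((-4.5−3)² + (5−2.5)²) = 7.9057; v₂ = distance/dt₂ = 5.2705

ω₁ = 3.0816, v₂ = 5.2705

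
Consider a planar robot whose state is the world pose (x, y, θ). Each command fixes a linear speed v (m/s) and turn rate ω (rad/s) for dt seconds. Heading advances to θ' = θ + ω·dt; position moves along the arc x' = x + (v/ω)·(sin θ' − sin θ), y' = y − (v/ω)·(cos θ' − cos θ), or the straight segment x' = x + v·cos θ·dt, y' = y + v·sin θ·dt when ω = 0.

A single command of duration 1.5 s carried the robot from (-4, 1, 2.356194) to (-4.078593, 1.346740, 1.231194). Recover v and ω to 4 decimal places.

v = 0.2500, ω = -0.7500

Δθ = 1.231194 − 2.356194 = -1.125000
ω = Δθ/dt = -1.125000/1.5 = -0.7500
R = −Δy/(cos θ' − cos θ) = -0.3333
v = R·ω = -0.3333·-0.7500 = 0.2500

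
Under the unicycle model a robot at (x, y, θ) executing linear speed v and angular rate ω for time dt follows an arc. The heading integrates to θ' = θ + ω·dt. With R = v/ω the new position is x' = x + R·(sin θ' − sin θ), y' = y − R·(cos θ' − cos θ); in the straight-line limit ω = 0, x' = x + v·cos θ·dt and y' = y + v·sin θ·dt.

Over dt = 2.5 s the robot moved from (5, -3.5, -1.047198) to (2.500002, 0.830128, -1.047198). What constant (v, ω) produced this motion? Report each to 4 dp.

Δθ = -1.047198 − -1.047198 = 0.000000
ω = Δθ/dt = 0.000000/2.5 = 0.0000
ω = 0 → v = (Δx·cos θ + Δy·sin θ)/dt = -2.0000

v = -2.0000, ω = 0.0000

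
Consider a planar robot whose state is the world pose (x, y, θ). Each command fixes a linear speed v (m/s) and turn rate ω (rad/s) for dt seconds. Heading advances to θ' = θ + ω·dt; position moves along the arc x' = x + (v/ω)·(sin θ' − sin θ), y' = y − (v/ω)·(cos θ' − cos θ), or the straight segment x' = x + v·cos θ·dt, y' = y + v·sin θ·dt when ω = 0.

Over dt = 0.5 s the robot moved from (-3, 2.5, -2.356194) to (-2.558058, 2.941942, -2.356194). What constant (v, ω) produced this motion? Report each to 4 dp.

Δθ = -2.356194 − -2.356194 = 0.000000
ω = Δθ/dt = 0.000000/0.5 = 0.0000
ω = 0 → v = (Δx·cos θ + Δy·sin θ)/dt = -1.2500

v = -1.2500, ω = 0.0000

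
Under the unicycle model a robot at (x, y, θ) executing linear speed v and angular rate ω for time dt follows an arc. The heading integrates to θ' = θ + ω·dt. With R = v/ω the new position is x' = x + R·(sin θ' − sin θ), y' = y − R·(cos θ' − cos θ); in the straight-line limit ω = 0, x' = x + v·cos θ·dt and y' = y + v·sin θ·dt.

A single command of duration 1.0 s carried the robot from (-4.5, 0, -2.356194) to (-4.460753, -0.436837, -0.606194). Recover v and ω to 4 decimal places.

v = 0.5000, ω = 1.7500

Δθ = -0.606194 − -2.356194 = 1.750000
ω = Δθ/dt = 1.750000/1.0 = 1.7500
R = −Δy/(cos θ' − cos θ) = 0.2857
v = R·ω = 0.2857·1.7500 = 0.5000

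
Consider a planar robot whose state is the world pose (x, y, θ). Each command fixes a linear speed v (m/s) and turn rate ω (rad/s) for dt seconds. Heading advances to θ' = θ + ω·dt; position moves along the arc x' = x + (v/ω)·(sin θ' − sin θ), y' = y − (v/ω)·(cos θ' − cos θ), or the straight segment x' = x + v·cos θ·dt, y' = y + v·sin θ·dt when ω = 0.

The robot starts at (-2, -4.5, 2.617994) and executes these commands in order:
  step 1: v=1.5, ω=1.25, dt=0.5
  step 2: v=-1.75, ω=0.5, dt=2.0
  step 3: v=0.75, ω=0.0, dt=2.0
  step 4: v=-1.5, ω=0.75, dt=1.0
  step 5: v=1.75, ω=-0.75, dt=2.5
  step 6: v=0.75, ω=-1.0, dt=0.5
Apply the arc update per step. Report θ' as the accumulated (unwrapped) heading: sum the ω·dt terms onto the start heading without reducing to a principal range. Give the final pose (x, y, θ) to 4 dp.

(-3.1492, -5.2044, 2.6180)

step 1: θ'=3.2430 (R=1.2000) → pose (-2.7215, -4.3454, 3.2430)
step 2: θ'=4.2430 (R=-3.5000) → pose (0.0457, -2.4466, 4.2430)
step 3: θ'=4.2430 (straight) → pose (-0.6328, -3.7844, 4.2430)
step 4: θ'=4.9930 (R=-2.0000) → pose (-0.4948, -2.3258, 4.9930)
step 5: θ'=3.1180 (R=-2.3333) → pose (-2.7919, -5.3047, 3.1180)
step 6: θ'=2.6180 (R=-0.7500) → pose (-3.1492, -5.2044, 2.6180)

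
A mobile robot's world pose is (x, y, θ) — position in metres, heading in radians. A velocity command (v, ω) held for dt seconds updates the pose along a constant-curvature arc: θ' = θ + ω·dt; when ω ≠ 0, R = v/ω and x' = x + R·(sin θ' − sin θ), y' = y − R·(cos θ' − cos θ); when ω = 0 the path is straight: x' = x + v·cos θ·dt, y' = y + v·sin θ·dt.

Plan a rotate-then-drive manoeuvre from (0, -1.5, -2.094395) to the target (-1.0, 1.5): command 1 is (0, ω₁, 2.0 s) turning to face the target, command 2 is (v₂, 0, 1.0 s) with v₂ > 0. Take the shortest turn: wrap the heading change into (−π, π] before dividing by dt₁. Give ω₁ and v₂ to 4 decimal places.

heading to target = atan2(1.5−-1.5, -1−0) = 1.8925
Δθ = wrap(1.8925 − -2.0944) = -2.2962; ω₁ = Δθ/dt₁ = -1.1481
distance = √((-1−0)² + (1.5−-1.5)²) = 3.1623; v₂ = distance/dt₂ = 3.1623

ω₁ = -1.1481, v₂ = 3.1623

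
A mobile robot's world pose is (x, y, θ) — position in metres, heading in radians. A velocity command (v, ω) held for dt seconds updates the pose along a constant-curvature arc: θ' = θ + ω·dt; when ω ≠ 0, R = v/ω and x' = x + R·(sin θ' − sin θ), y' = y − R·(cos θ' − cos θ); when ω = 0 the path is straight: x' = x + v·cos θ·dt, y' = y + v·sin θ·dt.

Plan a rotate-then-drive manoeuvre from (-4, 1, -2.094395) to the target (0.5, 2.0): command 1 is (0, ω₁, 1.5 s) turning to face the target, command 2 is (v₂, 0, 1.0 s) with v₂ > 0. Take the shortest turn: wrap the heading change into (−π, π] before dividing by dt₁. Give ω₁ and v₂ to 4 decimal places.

heading to target = atan2(2−1, 0.5−-4) = 0.2187
Δθ = wrap(0.2187 − -2.0944) = 2.3131; ω₁ = Δθ/dt₁ = 1.5420
distance = √((0.5−-4)² + (2−1)²) = 4.6098; v₂ = distance/dt₂ = 4.6098

ω₁ = 1.5420, v₂ = 4.6098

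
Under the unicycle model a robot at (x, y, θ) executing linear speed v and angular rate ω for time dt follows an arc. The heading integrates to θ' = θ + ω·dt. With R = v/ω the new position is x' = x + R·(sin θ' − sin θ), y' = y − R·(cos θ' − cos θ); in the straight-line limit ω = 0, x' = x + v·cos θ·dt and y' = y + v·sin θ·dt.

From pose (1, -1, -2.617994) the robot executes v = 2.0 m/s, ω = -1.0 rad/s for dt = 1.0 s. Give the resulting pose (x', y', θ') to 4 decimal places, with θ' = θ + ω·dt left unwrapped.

θ' = -2.6180 + -1.0·1.0 = -3.6180
R = v/ω = 2.0/-1.0 = -2.0000
x' = 1 + -2.0000·(sin -3.6180 − sin -2.6180) = -0.9172
y' = -1 − -2.0000·(cos -3.6180 − cos -2.6180) = -1.0453

(-0.9172, -1.0453, -3.6180)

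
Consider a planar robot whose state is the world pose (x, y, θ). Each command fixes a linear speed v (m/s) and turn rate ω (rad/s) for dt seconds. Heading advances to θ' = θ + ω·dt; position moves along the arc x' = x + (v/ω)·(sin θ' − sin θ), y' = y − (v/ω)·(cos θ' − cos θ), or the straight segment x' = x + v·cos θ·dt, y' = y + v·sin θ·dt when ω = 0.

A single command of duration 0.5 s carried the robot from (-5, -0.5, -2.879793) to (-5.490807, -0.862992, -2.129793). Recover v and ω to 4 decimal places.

v = 1.2500, ω = 1.5000

Δθ = -2.129793 − -2.879793 = 0.750000
ω = Δθ/dt = 0.750000/0.5 = 1.5000
R = Δx/(sin θ' − sin θ) = 0.8333
v = R·ω = 0.8333·1.5000 = 1.2500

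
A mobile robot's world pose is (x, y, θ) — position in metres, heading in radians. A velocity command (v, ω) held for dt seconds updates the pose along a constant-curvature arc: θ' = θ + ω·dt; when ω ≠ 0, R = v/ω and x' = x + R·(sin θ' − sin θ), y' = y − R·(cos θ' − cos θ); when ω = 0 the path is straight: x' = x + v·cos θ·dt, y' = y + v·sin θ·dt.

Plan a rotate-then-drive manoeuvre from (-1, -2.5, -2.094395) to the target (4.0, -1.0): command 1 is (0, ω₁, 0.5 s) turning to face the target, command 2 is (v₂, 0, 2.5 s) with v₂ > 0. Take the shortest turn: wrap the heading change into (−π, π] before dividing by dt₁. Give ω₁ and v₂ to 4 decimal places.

ω₁ = 4.7717, v₂ = 2.0881

heading to target = atan2(-1−-2.5, 4−-1) = 0.2915
Δθ = wrap(0.2915 − -2.0944) = 2.3859; ω₁ = Δθ/dt₁ = 4.7717
distance = √((4−-1)² + (-1−-2.5)²) = 5.2202; v₂ = distance/dt₂ = 2.0881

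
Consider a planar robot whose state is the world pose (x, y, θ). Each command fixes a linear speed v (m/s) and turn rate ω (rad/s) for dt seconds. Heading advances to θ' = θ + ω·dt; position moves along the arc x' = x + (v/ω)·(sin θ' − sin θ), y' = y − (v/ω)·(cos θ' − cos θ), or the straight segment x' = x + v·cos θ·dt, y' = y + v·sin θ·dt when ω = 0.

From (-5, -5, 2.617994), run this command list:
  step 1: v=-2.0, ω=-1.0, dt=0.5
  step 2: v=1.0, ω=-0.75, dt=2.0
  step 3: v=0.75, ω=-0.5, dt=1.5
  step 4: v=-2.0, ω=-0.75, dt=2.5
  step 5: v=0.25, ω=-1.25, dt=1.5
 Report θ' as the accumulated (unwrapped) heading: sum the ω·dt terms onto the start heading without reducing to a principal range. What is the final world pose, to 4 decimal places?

step 1: θ'=2.1180 (R=2.0000) → pose (-4.2920, -5.6915, 2.1180)
step 2: θ'=0.6180 (R=-1.3333) → pose (-3.9259, -3.9110, 0.6180)
step 3: θ'=-0.1320 (R=-1.5000) → pose (-2.8594, -3.6466, -0.1320)
step 4: θ'=-2.0070 (R=2.6667) → pose (-4.9253, 0.1235, -2.0070)
step 5: θ'=-3.8820 (R=-0.2000) → pose (-5.2415, 0.0604, -3.8820)

(-5.2415, 0.0604, -3.8820)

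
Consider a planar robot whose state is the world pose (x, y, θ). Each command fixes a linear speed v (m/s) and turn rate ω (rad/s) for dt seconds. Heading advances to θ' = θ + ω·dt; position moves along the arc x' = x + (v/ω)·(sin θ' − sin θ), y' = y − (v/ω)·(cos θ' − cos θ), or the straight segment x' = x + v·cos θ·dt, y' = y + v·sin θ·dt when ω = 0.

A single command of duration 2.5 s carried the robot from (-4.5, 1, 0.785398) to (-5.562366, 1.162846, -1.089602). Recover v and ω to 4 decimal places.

v = -0.5000, ω = -0.7500

Δθ = -1.089602 − 0.785398 = -1.875000
ω = Δθ/dt = -1.875000/2.5 = -0.7500
R = Δx/(sin θ' − sin θ) = 0.6667
v = R·ω = 0.6667·-0.7500 = -0.5000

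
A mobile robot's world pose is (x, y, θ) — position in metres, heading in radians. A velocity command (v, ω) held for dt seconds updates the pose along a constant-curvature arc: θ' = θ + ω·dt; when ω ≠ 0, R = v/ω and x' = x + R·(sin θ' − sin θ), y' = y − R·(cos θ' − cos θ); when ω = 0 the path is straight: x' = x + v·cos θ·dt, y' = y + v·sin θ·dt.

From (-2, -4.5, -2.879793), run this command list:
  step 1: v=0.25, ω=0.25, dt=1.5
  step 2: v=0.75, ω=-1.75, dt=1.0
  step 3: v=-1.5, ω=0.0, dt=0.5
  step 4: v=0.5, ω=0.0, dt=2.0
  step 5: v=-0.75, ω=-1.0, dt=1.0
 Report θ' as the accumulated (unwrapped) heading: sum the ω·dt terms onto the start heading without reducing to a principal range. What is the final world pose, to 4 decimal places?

step 1: θ'=-2.5048 (R=1.0000) → pose (-2.3358, -4.6619, -2.5048)
step 2: θ'=-4.2548 (R=-0.4286) → pose (-2.9751, -4.5067, -4.2548)
step 3: θ'=-4.2548 (straight) → pose (-2.6438, -5.1795, -4.2548)
step 4: θ'=-4.2548 (straight) → pose (-3.0856, -4.2824, -4.2548)
step 5: θ'=-5.2548 (R=0.7500) → pose (-3.1161, -5.0009, -5.2548)

(-3.1161, -5.0009, -5.2548)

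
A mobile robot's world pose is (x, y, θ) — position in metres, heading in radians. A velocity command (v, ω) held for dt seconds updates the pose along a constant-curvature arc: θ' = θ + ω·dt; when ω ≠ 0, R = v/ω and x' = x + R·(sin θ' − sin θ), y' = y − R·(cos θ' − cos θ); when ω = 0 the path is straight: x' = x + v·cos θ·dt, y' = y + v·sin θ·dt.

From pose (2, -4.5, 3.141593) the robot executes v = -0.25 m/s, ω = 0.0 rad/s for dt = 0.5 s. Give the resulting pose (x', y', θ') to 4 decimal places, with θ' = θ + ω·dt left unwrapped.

(2.1250, -4.5000, 3.1416)

θ' = 3.1416 + 0.0·0.5 = 3.1416
ω = 0 → straight: x' = 2 + -0.25·cos(3.1416)·0.5 = 2.1250
y' = -4.5 + -0.25·sin(3.1416)·0.5 = -4.5000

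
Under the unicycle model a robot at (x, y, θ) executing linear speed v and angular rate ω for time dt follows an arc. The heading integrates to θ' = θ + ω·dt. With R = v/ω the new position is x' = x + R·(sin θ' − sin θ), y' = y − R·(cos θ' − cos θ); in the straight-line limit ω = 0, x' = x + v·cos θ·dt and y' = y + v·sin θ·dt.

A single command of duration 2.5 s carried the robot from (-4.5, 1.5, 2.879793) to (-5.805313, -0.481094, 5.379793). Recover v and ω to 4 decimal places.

v = 1.2500, ω = 1.0000

Δθ = 5.379793 − 2.879793 = 2.500000
ω = Δθ/dt = 2.500000/2.5 = 1.0000
R = −Δy/(cos θ' − cos θ) = 1.2500
v = R·ω = 1.2500·1.0000 = 1.2500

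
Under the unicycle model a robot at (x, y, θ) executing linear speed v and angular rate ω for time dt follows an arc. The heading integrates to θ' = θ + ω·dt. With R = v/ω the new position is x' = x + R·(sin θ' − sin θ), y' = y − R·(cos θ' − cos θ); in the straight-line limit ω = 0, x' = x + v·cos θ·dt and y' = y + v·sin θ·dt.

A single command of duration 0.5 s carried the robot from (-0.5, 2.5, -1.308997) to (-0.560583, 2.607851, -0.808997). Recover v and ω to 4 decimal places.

Δθ = -0.808997 − -1.308997 = 0.500000
ω = Δθ/dt = 0.500000/0.5 = 1.0000
R = −Δy/(cos θ' − cos θ) = -0.2500
v = R·ω = -0.2500·1.0000 = -0.2500

v = -0.2500, ω = 1.0000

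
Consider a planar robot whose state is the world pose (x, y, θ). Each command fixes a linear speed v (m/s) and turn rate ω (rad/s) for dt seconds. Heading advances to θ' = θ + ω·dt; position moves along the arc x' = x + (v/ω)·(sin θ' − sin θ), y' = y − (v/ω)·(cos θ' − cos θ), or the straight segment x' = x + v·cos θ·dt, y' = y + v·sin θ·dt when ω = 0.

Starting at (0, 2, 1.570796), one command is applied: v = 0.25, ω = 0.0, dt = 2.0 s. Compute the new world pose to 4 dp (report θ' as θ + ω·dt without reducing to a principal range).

θ' = 1.5708 + 0.0·2.0 = 1.5708
ω = 0 → straight: x' = 0 + 0.25·cos(1.5708)·2.0 = 0.0000
y' = 2 + 0.25·sin(1.5708)·2.0 = 2.5000

(0.0000, 2.5000, 1.5708)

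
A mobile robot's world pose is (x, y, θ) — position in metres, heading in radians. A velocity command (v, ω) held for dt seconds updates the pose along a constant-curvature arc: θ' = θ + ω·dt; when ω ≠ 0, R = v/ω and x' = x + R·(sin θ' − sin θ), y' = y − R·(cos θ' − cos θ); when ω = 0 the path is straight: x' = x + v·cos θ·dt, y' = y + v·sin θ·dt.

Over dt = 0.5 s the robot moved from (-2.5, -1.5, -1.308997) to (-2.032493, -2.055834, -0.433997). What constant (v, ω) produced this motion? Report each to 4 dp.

Δθ = -0.433997 − -1.308997 = 0.875000
ω = Δθ/dt = 0.875000/0.5 = 1.7500
R = −Δy/(cos θ' − cos θ) = 0.8571
v = R·ω = 0.8571·1.7500 = 1.5000

v = 1.5000, ω = 1.7500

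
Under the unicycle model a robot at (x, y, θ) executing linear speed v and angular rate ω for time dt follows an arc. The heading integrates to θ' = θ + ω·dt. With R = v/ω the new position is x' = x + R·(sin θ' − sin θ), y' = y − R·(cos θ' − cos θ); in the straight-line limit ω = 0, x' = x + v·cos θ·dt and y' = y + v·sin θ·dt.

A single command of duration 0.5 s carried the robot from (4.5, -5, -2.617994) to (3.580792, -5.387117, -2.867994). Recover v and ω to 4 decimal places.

v = 2.0000, ω = -0.5000

Δθ = -2.867994 − -2.617994 = -0.250000
ω = Δθ/dt = -0.250000/0.5 = -0.5000
R = Δx/(sin θ' − sin θ) = -4.0000
v = R·ω = -4.0000·-0.5000 = 2.0000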